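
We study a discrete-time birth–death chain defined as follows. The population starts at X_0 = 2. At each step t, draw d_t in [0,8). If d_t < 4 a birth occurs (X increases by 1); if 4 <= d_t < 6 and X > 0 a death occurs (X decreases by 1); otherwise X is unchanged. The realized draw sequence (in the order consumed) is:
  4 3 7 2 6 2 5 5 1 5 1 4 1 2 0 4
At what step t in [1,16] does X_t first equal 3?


t=0: X=2, d=4 → death, X_1=1
t=1: X=1, d=3 → birth, X_2=2
t=2: X=2, d=7 → hold, X_3=2
t=3: X=2, d=2 → birth, X_4=3
t=4: X=3, d=6 → hold, X_5=3
t=5: X=3, d=2 → birth, X_6=4
t=6: X=4, d=5 → death, X_7=3
t=7: X=3, d=5 → death, X_8=2
t=8: X=2, d=1 → birth, X_9=3
t=9: X=3, d=5 → death, X_10=2
t=10: X=2, d=1 → birth, X_11=3
t=11: X=3, d=4 → death, X_12=2
t=12: X=2, d=1 → birth, X_13=3
t=13: X=3, d=2 → birth, X_14=4
t=14: X=4, d=0 → birth, X_15=5
t=15: X=5, d=4 → death, X_16=4

4


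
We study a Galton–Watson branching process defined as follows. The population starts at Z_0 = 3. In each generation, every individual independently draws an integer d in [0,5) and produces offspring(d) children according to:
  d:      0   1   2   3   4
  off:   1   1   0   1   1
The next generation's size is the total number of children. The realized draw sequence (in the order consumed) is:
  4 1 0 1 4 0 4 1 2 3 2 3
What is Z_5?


1

gen 0: Z_0=3, draws=[4, 1, 0], offspring=[1, 1, 1], Z_1=3
gen 1: Z_1=3, draws=[1, 4, 0], offspring=[1, 1, 1], Z_2=3
gen 2: Z_2=3, draws=[4, 1, 2], offspring=[1, 1, 0], Z_3=2
gen 3: Z_3=2, draws=[3, 2], offspring=[1, 0], Z_4=1
gen 4: Z_4=1, draws=[3], offspring=[1], Z_5=1


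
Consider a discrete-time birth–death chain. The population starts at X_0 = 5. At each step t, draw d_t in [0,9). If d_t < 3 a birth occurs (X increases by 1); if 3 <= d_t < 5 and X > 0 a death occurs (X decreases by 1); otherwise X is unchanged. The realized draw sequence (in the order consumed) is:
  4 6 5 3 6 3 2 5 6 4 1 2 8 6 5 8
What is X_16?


t=0: X=5, d=4 → death, X_1=4
t=1: X=4, d=6 → hold, X_2=4
t=2: X=4, d=5 → hold, X_3=4
t=3: X=4, d=3 → death, X_4=3
t=4: X=3, d=6 → hold, X_5=3
t=5: X=3, d=3 → death, X_6=2
t=6: X=2, d=2 → birth, X_7=3
t=7: X=3, d=5 → hold, X_8=3
t=8: X=3, d=6 → hold, X_9=3
t=9: X=3, d=4 → death, X_10=2
t=10: X=2, d=1 → birth, X_11=3
t=11: X=3, d=2 → birth, X_12=4
t=12: X=4, d=8 → hold, X_13=4
t=13: X=4, d=6 → hold, X_14=4
t=14: X=4, d=5 → hold, X_15=4
t=15: X=4, d=8 → hold, X_16=4

4


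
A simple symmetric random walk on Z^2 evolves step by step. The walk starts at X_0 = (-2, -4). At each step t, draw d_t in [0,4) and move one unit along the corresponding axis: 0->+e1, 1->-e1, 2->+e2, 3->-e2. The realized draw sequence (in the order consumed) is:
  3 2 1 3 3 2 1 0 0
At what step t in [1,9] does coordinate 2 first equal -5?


1

t=0: X=(-2, -4), d=3 → -e2, X_1=(-2, -5)
t=1: X=(-2, -5), d=2 → +e2, X_2=(-2, -4)
t=2: X=(-2, -4), d=1 → -e1, X_3=(-3, -4)
t=3: X=(-3, -4), d=3 → -e2, X_4=(-3, -5)
t=4: X=(-3, -5), d=3 → -e2, X_5=(-3, -6)
t=5: X=(-3, -6), d=2 → +e2, X_6=(-3, -5)
t=6: X=(-3, -5), d=1 → -e1, X_7=(-4, -5)
t=7: X=(-4, -5), d=0 → +e1, X_8=(-3, -5)
t=8: X=(-3, -5), d=0 → +e1, X_9=(-2, -5)


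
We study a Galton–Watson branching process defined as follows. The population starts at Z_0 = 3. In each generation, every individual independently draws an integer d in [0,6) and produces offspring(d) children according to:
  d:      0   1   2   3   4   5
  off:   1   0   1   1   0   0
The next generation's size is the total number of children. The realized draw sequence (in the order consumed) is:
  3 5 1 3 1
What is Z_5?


0

gen 0: Z_0=3, draws=[3, 5, 1], offspring=[1, 0, 0], Z_1=1
gen 1: Z_1=1, draws=[3], offspring=[1], Z_2=1
gen 2: Z_2=1, draws=[1], offspring=[0], Z_3=0
gen 3: Z_3=0, draws=[], offspring=[], Z_4=0
gen 4: Z_4=0, draws=[], offspring=[], Z_5=0


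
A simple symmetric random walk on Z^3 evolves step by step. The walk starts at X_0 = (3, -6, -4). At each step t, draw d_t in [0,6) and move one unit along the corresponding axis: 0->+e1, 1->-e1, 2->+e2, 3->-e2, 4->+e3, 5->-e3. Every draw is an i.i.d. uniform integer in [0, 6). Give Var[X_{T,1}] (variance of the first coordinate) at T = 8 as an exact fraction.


8/3

Outcome values over d=0..5: [1, -1, 0, 0, 0, 0]
Σy = 0, Σy² = 2, M = 6
μ = 0/6 = 0,  σ² = 2/6 − (0)² = 1/3
Independent increments: Var[X_8] = 8·σ² = 8·(1/3) = 8/3


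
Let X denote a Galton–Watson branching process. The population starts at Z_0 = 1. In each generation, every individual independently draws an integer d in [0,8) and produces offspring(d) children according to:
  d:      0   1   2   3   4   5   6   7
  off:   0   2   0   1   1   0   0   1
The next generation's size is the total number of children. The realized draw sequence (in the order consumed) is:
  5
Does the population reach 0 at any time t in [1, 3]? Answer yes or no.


yes

gen 0: Z_0=1, draws=[5], offspring=[0], Z_1=0
gen 1: Z_1=0, draws=[], offspring=[], Z_2=0
gen 2: Z_2=0, draws=[], offspring=[], Z_3=0


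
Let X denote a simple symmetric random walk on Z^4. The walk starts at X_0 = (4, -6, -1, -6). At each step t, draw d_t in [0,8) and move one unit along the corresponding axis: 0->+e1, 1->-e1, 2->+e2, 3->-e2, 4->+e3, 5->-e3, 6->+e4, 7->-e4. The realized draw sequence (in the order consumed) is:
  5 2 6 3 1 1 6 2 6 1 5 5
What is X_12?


(1, -5, -4, -3)

t=0: X=(4, -6, -1, -6), d=5 → -e3, X_1=(4, -6, -2, -6)
t=1: X=(4, -6, -2, -6), d=2 → +e2, X_2=(4, -5, -2, -6)
t=2: X=(4, -5, -2, -6), d=6 → +e4, X_3=(4, -5, -2, -5)
t=3: X=(4, -5, -2, -5), d=3 → -e2, X_4=(4, -6, -2, -5)
t=4: X=(4, -6, -2, -5), d=1 → -e1, X_5=(3, -6, -2, -5)
t=5: X=(3, -6, -2, -5), d=1 → -e1, X_6=(2, -6, -2, -5)
t=6: X=(2, -6, -2, -5), d=6 → +e4, X_7=(2, -6, -2, -4)
t=7: X=(2, -6, -2, -4), d=2 → +e2, X_8=(2, -5, -2, -4)
t=8: X=(2, -5, -2, -4), d=6 → +e4, X_9=(2, -5, -2, -3)
t=9: X=(2, -5, -2, -3), d=1 → -e1, X_10=(1, -5, -2, -3)
t=10: X=(1, -5, -2, -3), d=5 → -e3, X_11=(1, -5, -3, -3)
t=11: X=(1, -5, -3, -3), d=5 → -e3, X_12=(1, -5, -4, -3)


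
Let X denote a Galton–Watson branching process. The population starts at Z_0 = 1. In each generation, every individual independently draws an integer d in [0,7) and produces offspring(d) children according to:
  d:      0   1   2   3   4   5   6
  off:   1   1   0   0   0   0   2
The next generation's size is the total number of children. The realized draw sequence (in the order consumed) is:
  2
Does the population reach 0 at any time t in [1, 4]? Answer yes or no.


yes

gen 0: Z_0=1, draws=[2], offspring=[0], Z_1=0
gen 1: Z_1=0, draws=[], offspring=[], Z_2=0
gen 2: Z_2=0, draws=[], offspring=[], Z_3=0
gen 3: Z_3=0, draws=[], offspring=[], Z_4=0


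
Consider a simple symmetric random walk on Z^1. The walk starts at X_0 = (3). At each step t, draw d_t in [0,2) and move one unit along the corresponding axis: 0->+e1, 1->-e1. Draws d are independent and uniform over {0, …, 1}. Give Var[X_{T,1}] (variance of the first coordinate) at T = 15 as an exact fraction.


Outcome values over d=0..1: [1, -1]
Σy = 0, Σy² = 2, M = 2
μ = 0/2 = 0,  σ² = 2/2 − (0)² = 1
Independent increments: Var[X_15] = 15·σ² = 15·(1) = 15

15


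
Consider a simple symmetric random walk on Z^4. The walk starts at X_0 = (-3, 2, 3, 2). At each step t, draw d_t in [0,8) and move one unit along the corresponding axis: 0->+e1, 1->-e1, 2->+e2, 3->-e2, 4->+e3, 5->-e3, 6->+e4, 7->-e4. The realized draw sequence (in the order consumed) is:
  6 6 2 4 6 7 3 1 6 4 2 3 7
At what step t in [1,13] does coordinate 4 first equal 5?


5

t=0: X=(-3, 2, 3, 2), d=6 → +e4, X_1=(-3, 2, 3, 3)
t=1: X=(-3, 2, 3, 3), d=6 → +e4, X_2=(-3, 2, 3, 4)
t=2: X=(-3, 2, 3, 4), d=2 → +e2, X_3=(-3, 3, 3, 4)
t=3: X=(-3, 3, 3, 4), d=4 → +e3, X_4=(-3, 3, 4, 4)
t=4: X=(-3, 3, 4, 4), d=6 → +e4, X_5=(-3, 3, 4, 5)
t=5: X=(-3, 3, 4, 5), d=7 → -e4, X_6=(-3, 3, 4, 4)
t=6: X=(-3, 3, 4, 4), d=3 → -e2, X_7=(-3, 2, 4, 4)
t=7: X=(-3, 2, 4, 4), d=1 → -e1, X_8=(-4, 2, 4, 4)
t=8: X=(-4, 2, 4, 4), d=6 → +e4, X_9=(-4, 2, 4, 5)
t=9: X=(-4, 2, 4, 5), d=4 → +e3, X_10=(-4, 2, 5, 5)
t=10: X=(-4, 2, 5, 5), d=2 → +e2, X_11=(-4, 3, 5, 5)
t=11: X=(-4, 3, 5, 5), d=3 → -e2, X_12=(-4, 2, 5, 5)
t=12: X=(-4, 2, 5, 5), d=7 → -e4, X_13=(-4, 2, 5, 4)


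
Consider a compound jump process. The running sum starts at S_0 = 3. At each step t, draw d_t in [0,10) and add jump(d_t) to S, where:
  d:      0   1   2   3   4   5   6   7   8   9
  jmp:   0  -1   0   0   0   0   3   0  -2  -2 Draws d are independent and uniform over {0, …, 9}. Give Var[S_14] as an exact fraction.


616/25

Outcome values over d=0..9: [0, -1, 0, 0, 0, 0, 3, 0, -2, -2]
Σy = -2, Σy² = 18, M = 10
μ = -2/10 = -1/5,  σ² = 18/10 − (-1/5)² = 44/25
Independent increments: Var[S_14] = 14·σ² = 14·(44/25) = 616/25


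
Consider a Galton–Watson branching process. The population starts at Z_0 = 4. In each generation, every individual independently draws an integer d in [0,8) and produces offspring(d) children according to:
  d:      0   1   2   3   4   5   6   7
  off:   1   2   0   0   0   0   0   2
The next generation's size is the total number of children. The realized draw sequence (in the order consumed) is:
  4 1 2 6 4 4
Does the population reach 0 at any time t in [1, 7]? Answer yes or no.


gen 0: Z_0=4, draws=[4, 1, 2, 6], offspring=[0, 2, 0, 0], Z_1=2
gen 1: Z_1=2, draws=[4, 4], offspring=[0, 0], Z_2=0
gen 2: Z_2=0, draws=[], offspring=[], Z_3=0
gen 3: Z_3=0, draws=[], offspring=[], Z_4=0
gen 4: Z_4=0, draws=[], offspring=[], Z_5=0
gen 5: Z_5=0, draws=[], offspring=[], Z_6=0
gen 6: Z_6=0, draws=[], offspring=[], Z_7=0

yes


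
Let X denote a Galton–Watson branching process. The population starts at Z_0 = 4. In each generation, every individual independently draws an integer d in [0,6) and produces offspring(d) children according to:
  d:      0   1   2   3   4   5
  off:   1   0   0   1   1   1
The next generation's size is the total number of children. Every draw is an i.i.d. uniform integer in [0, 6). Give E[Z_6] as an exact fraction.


Outcome values over d=0..5: [1, 0, 0, 1, 1, 1]
Σy = 4, Σy² = 4, M = 6
μ = 4/6 = 2/3,  σ² = 4/6 − (2/3)² = 2/9
E[Z_0] = 4
E[Z_1] = 2/3·E[Z_0] = 8/3
E[Z_2] = 2/3·E[Z_1] = 16/9
E[Z_3] = 2/3·E[Z_2] = 32/27
E[Z_4] = 2/3·E[Z_3] = 64/81
E[Z_5] = 2/3·E[Z_4] = 128/243
E[Z_6] = 2/3·E[Z_5] = 256/729

256/729


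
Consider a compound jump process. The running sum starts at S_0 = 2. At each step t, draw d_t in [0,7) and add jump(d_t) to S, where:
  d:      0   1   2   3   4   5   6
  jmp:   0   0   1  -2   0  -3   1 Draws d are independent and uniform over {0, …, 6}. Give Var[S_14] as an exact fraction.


192/7

Outcome values over d=0..6: [0, 0, 1, -2, 0, -3, 1]
Σy = -3, Σy² = 15, M = 7
μ = -3/7 = -3/7,  σ² = 15/7 − (-3/7)² = 96/49
Independent increments: Var[S_14] = 14·σ² = 14·(96/49) = 192/7


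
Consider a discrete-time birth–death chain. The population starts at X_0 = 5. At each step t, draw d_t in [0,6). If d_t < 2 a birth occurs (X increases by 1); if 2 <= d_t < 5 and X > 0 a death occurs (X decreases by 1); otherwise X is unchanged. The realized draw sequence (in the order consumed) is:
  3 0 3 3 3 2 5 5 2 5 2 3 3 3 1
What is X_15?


t=0: X=5, d=3 → death, X_1=4
t=1: X=4, d=0 → birth, X_2=5
t=2: X=5, d=3 → death, X_3=4
t=3: X=4, d=3 → death, X_4=3
t=4: X=3, d=3 → death, X_5=2
t=5: X=2, d=2 → death, X_6=1
t=6: X=1, d=5 → hold, X_7=1
t=7: X=1, d=5 → hold, X_8=1
t=8: X=1, d=2 → death, X_9=0
t=9: X=0, d=5 → hold, X_10=0
t=10: X=0, d=2 → hold, X_11=0
t=11: X=0, d=3 → hold, X_12=0
t=12: X=0, d=3 → hold, X_13=0
t=13: X=0, d=3 → hold, X_14=0
t=14: X=0, d=1 → birth, X_15=1

1


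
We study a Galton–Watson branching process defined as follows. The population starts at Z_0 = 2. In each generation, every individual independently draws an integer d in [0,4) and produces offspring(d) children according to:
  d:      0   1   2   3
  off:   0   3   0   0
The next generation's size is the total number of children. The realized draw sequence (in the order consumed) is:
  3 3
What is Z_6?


0

gen 0: Z_0=2, draws=[3, 3], offspring=[0, 0], Z_1=0
gen 1: Z_1=0, draws=[], offspring=[], Z_2=0
gen 2: Z_2=0, draws=[], offspring=[], Z_3=0
gen 3: Z_3=0, draws=[], offspring=[], Z_4=0
gen 4: Z_4=0, draws=[], offspring=[], Z_5=0
gen 5: Z_5=0, draws=[], offspring=[], Z_6=0


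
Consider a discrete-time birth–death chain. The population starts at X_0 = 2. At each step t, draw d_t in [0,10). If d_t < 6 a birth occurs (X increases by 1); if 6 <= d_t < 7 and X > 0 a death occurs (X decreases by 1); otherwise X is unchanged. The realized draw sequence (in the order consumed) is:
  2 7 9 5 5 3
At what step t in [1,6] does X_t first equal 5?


5

t=0: X=2, d=2 → birth, X_1=3
t=1: X=3, d=7 → hold, X_2=3
t=2: X=3, d=9 → hold, X_3=3
t=3: X=3, d=5 → birth, X_4=4
t=4: X=4, d=5 → birth, X_5=5
t=5: X=5, d=3 → birth, X_6=6


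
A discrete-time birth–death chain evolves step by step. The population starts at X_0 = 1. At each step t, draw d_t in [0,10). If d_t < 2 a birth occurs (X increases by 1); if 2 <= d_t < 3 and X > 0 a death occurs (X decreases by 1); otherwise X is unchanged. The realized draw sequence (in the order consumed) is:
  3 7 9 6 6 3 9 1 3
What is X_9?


2

t=0: X=1, d=3 → hold, X_1=1
t=1: X=1, d=7 → hold, X_2=1
t=2: X=1, d=9 → hold, X_3=1
t=3: X=1, d=6 → hold, X_4=1
t=4: X=1, d=6 → hold, X_5=1
t=5: X=1, d=3 → hold, X_6=1
t=6: X=1, d=9 → hold, X_7=1
t=7: X=1, d=1 → birth, X_8=2
t=8: X=2, d=3 → hold, X_9=2


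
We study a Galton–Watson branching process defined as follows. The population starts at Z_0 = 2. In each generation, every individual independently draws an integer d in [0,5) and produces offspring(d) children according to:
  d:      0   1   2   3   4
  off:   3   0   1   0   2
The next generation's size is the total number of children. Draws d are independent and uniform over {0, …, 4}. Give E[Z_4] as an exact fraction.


2592/625

Outcome values over d=0..4: [3, 0, 1, 0, 2]
Σy = 6, Σy² = 14, M = 5
μ = 6/5 = 6/5,  σ² = 14/5 − (6/5)² = 34/25
E[Z_0] = 2
E[Z_1] = 6/5·E[Z_0] = 12/5
E[Z_2] = 6/5·E[Z_1] = 72/25
E[Z_3] = 6/5·E[Z_2] = 432/125
E[Z_4] = 6/5·E[Z_3] = 2592/625


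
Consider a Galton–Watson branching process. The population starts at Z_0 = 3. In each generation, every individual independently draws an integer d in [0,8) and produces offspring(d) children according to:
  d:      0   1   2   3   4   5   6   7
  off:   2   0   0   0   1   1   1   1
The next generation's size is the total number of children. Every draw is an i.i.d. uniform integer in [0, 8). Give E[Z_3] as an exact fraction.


Outcome values over d=0..7: [2, 0, 0, 0, 1, 1, 1, 1]
Σy = 6, Σy² = 8, M = 8
μ = 6/8 = 3/4,  σ² = 8/8 − (3/4)² = 7/16
E[Z_0] = 3
E[Z_1] = 3/4·E[Z_0] = 9/4
E[Z_2] = 3/4·E[Z_1] = 27/16
E[Z_3] = 3/4·E[Z_2] = 81/64

81/64


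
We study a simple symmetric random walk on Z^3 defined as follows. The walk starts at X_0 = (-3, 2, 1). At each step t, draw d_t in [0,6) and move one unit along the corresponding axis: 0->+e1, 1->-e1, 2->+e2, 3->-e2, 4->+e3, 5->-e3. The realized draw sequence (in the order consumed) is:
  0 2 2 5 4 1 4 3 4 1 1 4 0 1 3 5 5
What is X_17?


(-5, 2, 2)

t=0: X=(-3, 2, 1), d=0 → +e1, X_1=(-2, 2, 1)
t=1: X=(-2, 2, 1), d=2 → +e2, X_2=(-2, 3, 1)
t=2: X=(-2, 3, 1), d=2 → +e2, X_3=(-2, 4, 1)
t=3: X=(-2, 4, 1), d=5 → -e3, X_4=(-2, 4, 0)
t=4: X=(-2, 4, 0), d=4 → +e3, X_5=(-2, 4, 1)
t=5: X=(-2, 4, 1), d=1 → -e1, X_6=(-3, 4, 1)
t=6: X=(-3, 4, 1), d=4 → +e3, X_7=(-3, 4, 2)
t=7: X=(-3, 4, 2), d=3 → -e2, X_8=(-3, 3, 2)
t=8: X=(-3, 3, 2), d=4 → +e3, X_9=(-3, 3, 3)
t=9: X=(-3, 3, 3), d=1 → -e1, X_10=(-4, 3, 3)
t=10: X=(-4, 3, 3), d=1 → -e1, X_11=(-5, 3, 3)
t=11: X=(-5, 3, 3), d=4 → +e3, X_12=(-5, 3, 4)
t=12: X=(-5, 3, 4), d=0 → +e1, X_13=(-4, 3, 4)
t=13: X=(-4, 3, 4), d=1 → -e1, X_14=(-5, 3, 4)
t=14: X=(-5, 3, 4), d=3 → -e2, X_15=(-5, 2, 4)
t=15: X=(-5, 2, 4), d=5 → -e3, X_16=(-5, 2, 3)
t=16: X=(-5, 2, 3), d=5 → -e3, X_17=(-5, 2, 2)


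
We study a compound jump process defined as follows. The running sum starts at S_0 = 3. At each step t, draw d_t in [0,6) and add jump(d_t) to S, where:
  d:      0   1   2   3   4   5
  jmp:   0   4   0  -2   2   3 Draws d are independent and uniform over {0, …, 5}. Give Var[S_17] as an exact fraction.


2533/36

Outcome values over d=0..5: [0, 4, 0, -2, 2, 3]
Σy = 7, Σy² = 33, M = 6
μ = 7/6 = 7/6,  σ² = 33/6 − (7/6)² = 149/36
Independent increments: Var[S_17] = 17·σ² = 17·(149/36) = 2533/36


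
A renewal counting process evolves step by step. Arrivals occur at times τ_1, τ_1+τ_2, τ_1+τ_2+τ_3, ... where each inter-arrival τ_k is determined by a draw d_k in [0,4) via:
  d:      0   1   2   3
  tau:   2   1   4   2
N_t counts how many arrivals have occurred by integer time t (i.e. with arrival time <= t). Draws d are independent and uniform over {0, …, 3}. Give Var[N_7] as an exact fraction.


Inter-arrival values over d=0..3: [2, 1, 4, 2]
Each d has probability 1/4, so the pmf of τ is: f(1) = 1/4, f(2) = 1/2, f(4) = 1/4
Let p_n(j) = P(N_n = j), with p_0 = [1]. Condition on τ_1: p_n(0) = P(τ > n), and for j >= 1, p_n(j) = Σ_{k<=n} f(k)·p_{n−k}(j−1)
p_1 = [3/4, 1/4]  (j = 0..1)
p_2 = [1/4, 11/16, 1/16]  (j = 0..2)
p_3 = [1/4, 7/16, 19/64, 1/64]  (j = 0..3)
p_4 = [0, 7/16, 29/64, 27/256, 1/256]  (j = 0..4)
p_5 = [0, 5/16, 25/64, 67/256, 35/1024, 1/1024]  (j = 0..5)
p_6 = [0, 1/16, 15/32, 87/256, 121/1024, 43/4096, 1/4096]  (j = 0..6)
p_7 = [0, 1/16, 9/32, 99/256, 225/1024, 191/4096, 51/16384, 1/16384]  (j = 0..7)
E[N_7] = Σ j·p_7(j) = 47781/16384;  E[N_7²] = Σ j²·p_7(j) = 155065/16384
Var[N_7] = 155065/16384 − (47781/16384)² = 257560999/268435456

257560999/268435456


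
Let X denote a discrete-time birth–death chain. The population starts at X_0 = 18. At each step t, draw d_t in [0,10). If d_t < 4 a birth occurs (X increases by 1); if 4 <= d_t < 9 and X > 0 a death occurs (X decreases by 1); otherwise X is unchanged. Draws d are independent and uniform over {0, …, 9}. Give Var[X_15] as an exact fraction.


X can drop by at most 1 per step and X_0 = 18 > T = 15, so X_t >= 18 − t >= 3 > 0 for every t <= 15: the floor at 0 (the 'and X > 0' condition) never binds. Hence X_15 = X_0 + Σ_{t<15} Y_t with i.i.d. increments Y_t = y(d_t) ∈ {+1, −1, 0}.
Outcome values over d=0..9: [1, 1, 1, 1, -1, -1, -1, -1, -1, 0]
Σy = -1, Σy² = 9, M = 10
μ = -1/10 = -1/10,  σ² = 9/10 − (-1/10)² = 89/100
Independent increments: Var[X_15] = 15·σ² = 15·(89/100) = 267/20

267/20


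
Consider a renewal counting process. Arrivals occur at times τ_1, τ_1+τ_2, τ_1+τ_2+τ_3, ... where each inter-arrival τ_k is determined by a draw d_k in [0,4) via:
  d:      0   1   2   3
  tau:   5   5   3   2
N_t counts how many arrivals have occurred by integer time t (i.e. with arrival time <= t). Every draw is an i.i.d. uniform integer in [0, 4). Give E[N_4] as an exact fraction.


9/16

Inter-arrival values over d=0..3: [5, 5, 3, 2]
Each d has probability 1/4, so the pmf of τ is: f(2) = 1/4, f(3) = 1/4, f(5) = 1/2
Renewal equation for m(n) = E[N_n]: condition on τ_1 = k (if k <= n, one arrival plus a fresh copy on the remaining n−k steps): m(n) = F(n) + Σ_{k<=n} f(k)·m(n−k), where F(n) = P(τ <= n) and m(0) = 0
m(1) = F(1) = 0
m(2) = F(2) = 1/4
m(3) = F(3) = 1/2
m(4) = F(4) + f(2)·m(2) = 1/2 + 1/4·1/4 = 9/16
E[N_4] = m(4) = 9/16


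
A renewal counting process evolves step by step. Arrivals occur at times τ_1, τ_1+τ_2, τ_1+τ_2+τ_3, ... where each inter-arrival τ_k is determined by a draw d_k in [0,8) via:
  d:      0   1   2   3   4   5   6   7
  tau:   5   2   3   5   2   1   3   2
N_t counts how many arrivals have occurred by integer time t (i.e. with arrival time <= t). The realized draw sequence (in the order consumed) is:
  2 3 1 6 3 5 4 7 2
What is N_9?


2

draw d_1=2: τ_1=3, arrival time A_1=3
draw d_2=3: τ_2=5, arrival time A_2=8
draw d_3=1: τ_3=2, arrival time A_3=10
draw d_4=6: τ_4=3, arrival time A_4=13
draw d_5=3: τ_5=5, arrival time A_5=18
draw d_6=5: τ_6=1, arrival time A_6=19
draw d_7=4: τ_7=2, arrival time A_7=21
draw d_8=7: τ_8=2, arrival time A_8=23
draw d_9=2: τ_9=3, arrival time A_9=26
N_t over t=0..9: 0:0 1:0 2:0 3:1 4:1 5:1 6:1 7:1 8:2 9:2


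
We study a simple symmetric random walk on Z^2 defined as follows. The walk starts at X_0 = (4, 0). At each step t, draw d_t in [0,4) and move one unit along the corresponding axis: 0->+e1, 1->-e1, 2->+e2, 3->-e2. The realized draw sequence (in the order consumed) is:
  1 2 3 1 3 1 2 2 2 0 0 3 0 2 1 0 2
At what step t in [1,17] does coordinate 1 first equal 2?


t=0: X=(4, 0), d=1 → -e1, X_1=(3, 0)
t=1: X=(3, 0), d=2 → +e2, X_2=(3, 1)
t=2: X=(3, 1), d=3 → -e2, X_3=(3, 0)
t=3: X=(3, 0), d=1 → -e1, X_4=(2, 0)
t=4: X=(2, 0), d=3 → -e2, X_5=(2, -1)
t=5: X=(2, -1), d=1 → -e1, X_6=(1, -1)
t=6: X=(1, -1), d=2 → +e2, X_7=(1, 0)
t=7: X=(1, 0), d=2 → +e2, X_8=(1, 1)
t=8: X=(1, 1), d=2 → +e2, X_9=(1, 2)
t=9: X=(1, 2), d=0 → +e1, X_10=(2, 2)
t=10: X=(2, 2), d=0 → +e1, X_11=(3, 2)
t=11: X=(3, 2), d=3 → -e2, X_12=(3, 1)
t=12: X=(3, 1), d=0 → +e1, X_13=(4, 1)
t=13: X=(4, 1), d=2 → +e2, X_14=(4, 2)
t=14: X=(4, 2), d=1 → -e1, X_15=(3, 2)
t=15: X=(3, 2), d=0 → +e1, X_16=(4, 2)
t=16: X=(4, 2), d=2 → +e2, X_17=(4, 3)

4


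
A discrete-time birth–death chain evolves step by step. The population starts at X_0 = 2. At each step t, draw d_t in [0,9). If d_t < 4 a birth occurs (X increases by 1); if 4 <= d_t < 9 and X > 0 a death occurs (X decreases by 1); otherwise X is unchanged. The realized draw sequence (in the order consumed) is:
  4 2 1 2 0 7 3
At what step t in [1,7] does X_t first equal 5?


t=0: X=2, d=4 → death, X_1=1
t=1: X=1, d=2 → birth, X_2=2
t=2: X=2, d=1 → birth, X_3=3
t=3: X=3, d=2 → birth, X_4=4
t=4: X=4, d=0 → birth, X_5=5
t=5: X=5, d=7 → death, X_6=4
t=6: X=4, d=3 → birth, X_7=5

5


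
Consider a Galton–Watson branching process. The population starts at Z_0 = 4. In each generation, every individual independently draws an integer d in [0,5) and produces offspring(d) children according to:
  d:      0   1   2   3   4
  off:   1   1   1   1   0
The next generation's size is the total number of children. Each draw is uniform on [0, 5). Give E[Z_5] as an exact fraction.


Outcome values over d=0..4: [1, 1, 1, 1, 0]
Σy = 4, Σy² = 4, M = 5
μ = 4/5 = 4/5,  σ² = 4/5 − (4/5)² = 4/25
E[Z_0] = 4
E[Z_1] = 4/5·E[Z_0] = 16/5
E[Z_2] = 4/5·E[Z_1] = 64/25
E[Z_3] = 4/5·E[Z_2] = 256/125
E[Z_4] = 4/5·E[Z_3] = 1024/625
E[Z_5] = 4/5·E[Z_4] = 4096/3125

4096/3125


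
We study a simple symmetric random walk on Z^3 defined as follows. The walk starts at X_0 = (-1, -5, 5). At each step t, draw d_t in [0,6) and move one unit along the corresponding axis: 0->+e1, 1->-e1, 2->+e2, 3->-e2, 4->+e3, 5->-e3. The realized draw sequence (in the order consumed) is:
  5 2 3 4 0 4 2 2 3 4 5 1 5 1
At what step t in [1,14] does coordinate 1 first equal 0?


5

t=0: X=(-1, -5, 5), d=5 → -e3, X_1=(-1, -5, 4)
t=1: X=(-1, -5, 4), d=2 → +e2, X_2=(-1, -4, 4)
t=2: X=(-1, -4, 4), d=3 → -e2, X_3=(-1, -5, 4)
t=3: X=(-1, -5, 4), d=4 → +e3, X_4=(-1, -5, 5)
t=4: X=(-1, -5, 5), d=0 → +e1, X_5=(0, -5, 5)
t=5: X=(0, -5, 5), d=4 → +e3, X_6=(0, -5, 6)
t=6: X=(0, -5, 6), d=2 → +e2, X_7=(0, -4, 6)
t=7: X=(0, -4, 6), d=2 → +e2, X_8=(0, -3, 6)
t=8: X=(0, -3, 6), d=3 → -e2, X_9=(0, -4, 6)
t=9: X=(0, -4, 6), d=4 → +e3, X_10=(0, -4, 7)
t=10: X=(0, -4, 7), d=5 → -e3, X_11=(0, -4, 6)
t=11: X=(0, -4, 6), d=1 → -e1, X_12=(-1, -4, 6)
t=12: X=(-1, -4, 6), d=5 → -e3, X_13=(-1, -4, 5)
t=13: X=(-1, -4, 5), d=1 → -e1, X_14=(-2, -4, 5)


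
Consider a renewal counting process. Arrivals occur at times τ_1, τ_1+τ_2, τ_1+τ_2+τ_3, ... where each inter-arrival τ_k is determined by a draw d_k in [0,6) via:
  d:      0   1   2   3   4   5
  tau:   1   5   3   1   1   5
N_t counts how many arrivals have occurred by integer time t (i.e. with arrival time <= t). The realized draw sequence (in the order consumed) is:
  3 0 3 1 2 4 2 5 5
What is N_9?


draw d_1=3: τ_1=1, arrival time A_1=1
draw d_2=0: τ_2=1, arrival time A_2=2
draw d_3=3: τ_3=1, arrival time A_3=3
draw d_4=1: τ_4=5, arrival time A_4=8
draw d_5=2: τ_5=3, arrival time A_5=11
draw d_6=4: τ_6=1, arrival time A_6=12
draw d_7=2: τ_7=3, arrival time A_7=15
draw d_8=5: τ_8=5, arrival time A_8=20
draw d_9=5: τ_9=5, arrival time A_9=25
N_t over t=0..9: 0:0 1:1 2:2 3:3 4:3 5:3 6:3 7:3 8:4 9:4

4


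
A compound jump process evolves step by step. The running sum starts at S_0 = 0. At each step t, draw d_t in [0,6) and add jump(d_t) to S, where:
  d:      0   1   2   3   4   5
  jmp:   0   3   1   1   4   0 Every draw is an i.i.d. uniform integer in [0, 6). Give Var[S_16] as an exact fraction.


Outcome values over d=0..5: [0, 3, 1, 1, 4, 0]
Σy = 9, Σy² = 27, M = 6
μ = 9/6 = 3/2,  σ² = 27/6 − (3/2)² = 9/4
Independent increments: Var[S_16] = 16·σ² = 16·(9/4) = 36

36


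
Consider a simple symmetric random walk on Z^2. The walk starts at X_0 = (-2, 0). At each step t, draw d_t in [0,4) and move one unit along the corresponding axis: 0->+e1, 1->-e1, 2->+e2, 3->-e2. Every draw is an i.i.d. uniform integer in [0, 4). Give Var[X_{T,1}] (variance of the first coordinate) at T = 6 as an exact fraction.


3

Outcome values over d=0..3: [1, -1, 0, 0]
Σy = 0, Σy² = 2, M = 4
μ = 0/4 = 0,  σ² = 2/4 − (0)² = 1/2
Independent increments: Var[X_6] = 6·σ² = 6·(1/2) = 3


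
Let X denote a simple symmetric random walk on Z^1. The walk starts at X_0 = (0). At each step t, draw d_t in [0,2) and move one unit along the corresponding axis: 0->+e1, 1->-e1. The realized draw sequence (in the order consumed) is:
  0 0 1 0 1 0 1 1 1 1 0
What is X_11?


(-1)

t=0: X=(0), d=0 → +e1, X_1=(1)
t=1: X=(1), d=0 → +e1, X_2=(2)
t=2: X=(2), d=1 → -e1, X_3=(1)
t=3: X=(1), d=0 → +e1, X_4=(2)
t=4: X=(2), d=1 → -e1, X_5=(1)
t=5: X=(1), d=0 → +e1, X_6=(2)
t=6: X=(2), d=1 → -e1, X_7=(1)
t=7: X=(1), d=1 → -e1, X_8=(0)
t=8: X=(0), d=1 → -e1, X_9=(-1)
t=9: X=(-1), d=1 → -e1, X_10=(-2)
t=10: X=(-2), d=0 → +e1, X_11=(-1)


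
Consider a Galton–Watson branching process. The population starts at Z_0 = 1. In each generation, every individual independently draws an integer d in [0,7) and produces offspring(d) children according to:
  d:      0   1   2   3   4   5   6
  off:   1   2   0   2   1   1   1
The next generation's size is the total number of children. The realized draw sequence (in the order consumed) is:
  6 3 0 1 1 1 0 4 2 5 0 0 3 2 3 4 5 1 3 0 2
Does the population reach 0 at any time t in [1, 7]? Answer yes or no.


no

gen 0: Z_0=1, draws=[6], offspring=[1], Z_1=1
gen 1: Z_1=1, draws=[3], offspring=[2], Z_2=2
gen 2: Z_2=2, draws=[0, 1], offspring=[1, 2], Z_3=3
gen 3: Z_3=3, draws=[1, 1, 0], offspring=[2, 2, 1], Z_4=5
gen 4: Z_4=5, draws=[4, 2, 5, 0, 0], offspring=[1, 0, 1, 1, 1], Z_5=4
gen 5: Z_5=4, draws=[3, 2, 3, 4], offspring=[2, 0, 2, 1], Z_6=5
gen 6: Z_6=5, draws=[5, 1, 3, 0, 2], offspring=[1, 2, 2, 1, 0], Z_7=6


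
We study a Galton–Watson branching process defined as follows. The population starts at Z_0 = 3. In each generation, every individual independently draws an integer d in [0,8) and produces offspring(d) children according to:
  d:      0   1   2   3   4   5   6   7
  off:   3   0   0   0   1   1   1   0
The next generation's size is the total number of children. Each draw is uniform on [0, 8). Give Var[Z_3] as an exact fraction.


14985/4096

Outcome values over d=0..7: [3, 0, 0, 0, 1, 1, 1, 0]
Σy = 6, Σy² = 12, M = 8
μ = 6/8 = 3/4,  σ² = 12/8 − (3/4)² = 15/16
V_0 = 0, E_0 = 3
V_1 = 15/16·E_0 + (3/4)²·V_0 = 45/16;  E_1 = 9/4
V_2 = 15/16·E_1 + (3/4)²·V_1 = 945/256;  E_2 = 27/16
V_3 = 15/16·E_2 + (3/4)²·V_2 = 14985/4096;  E_3 = 81/64


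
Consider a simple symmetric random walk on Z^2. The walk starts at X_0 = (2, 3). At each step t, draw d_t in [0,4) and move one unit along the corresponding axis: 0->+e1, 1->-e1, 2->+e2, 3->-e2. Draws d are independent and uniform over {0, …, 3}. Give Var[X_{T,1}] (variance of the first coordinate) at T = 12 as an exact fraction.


6

Outcome values over d=0..3: [1, -1, 0, 0]
Σy = 0, Σy² = 2, M = 4
μ = 0/4 = 0,  σ² = 2/4 − (0)² = 1/2
Independent increments: Var[X_12] = 12·σ² = 12·(1/2) = 6


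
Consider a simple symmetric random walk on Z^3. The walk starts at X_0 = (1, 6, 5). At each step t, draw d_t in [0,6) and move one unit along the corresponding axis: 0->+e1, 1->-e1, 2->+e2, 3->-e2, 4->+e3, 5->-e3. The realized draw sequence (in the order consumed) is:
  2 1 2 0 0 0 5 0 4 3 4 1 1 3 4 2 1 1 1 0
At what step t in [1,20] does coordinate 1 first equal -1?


19

t=0: X=(1, 6, 5), d=2 → +e2, X_1=(1, 7, 5)
t=1: X=(1, 7, 5), d=1 → -e1, X_2=(0, 7, 5)
t=2: X=(0, 7, 5), d=2 → +e2, X_3=(0, 8, 5)
t=3: X=(0, 8, 5), d=0 → +e1, X_4=(1, 8, 5)
t=4: X=(1, 8, 5), d=0 → +e1, X_5=(2, 8, 5)
t=5: X=(2, 8, 5), d=0 → +e1, X_6=(3, 8, 5)
t=6: X=(3, 8, 5), d=5 → -e3, X_7=(3, 8, 4)
t=7: X=(3, 8, 4), d=0 → +e1, X_8=(4, 8, 4)
t=8: X=(4, 8, 4), d=4 → +e3, X_9=(4, 8, 5)
t=9: X=(4, 8, 5), d=3 → -e2, X_10=(4, 7, 5)
t=10: X=(4, 7, 5), d=4 → +e3, X_11=(4, 7, 6)
t=11: X=(4, 7, 6), d=1 → -e1, X_12=(3, 7, 6)
t=12: X=(3, 7, 6), d=1 → -e1, X_13=(2, 7, 6)
t=13: X=(2, 7, 6), d=3 → -e2, X_14=(2, 6, 6)
t=14: X=(2, 6, 6), d=4 → +e3, X_15=(2, 6, 7)
t=15: X=(2, 6, 7), d=2 → +e2, X_16=(2, 7, 7)
t=16: X=(2, 7, 7), d=1 → -e1, X_17=(1, 7, 7)
t=17: X=(1, 7, 7), d=1 → -e1, X_18=(0, 7, 7)
t=18: X=(0, 7, 7), d=1 → -e1, X_19=(-1, 7, 7)
t=19: X=(-1, 7, 7), d=0 → +e1, X_20=(0, 7, 7)


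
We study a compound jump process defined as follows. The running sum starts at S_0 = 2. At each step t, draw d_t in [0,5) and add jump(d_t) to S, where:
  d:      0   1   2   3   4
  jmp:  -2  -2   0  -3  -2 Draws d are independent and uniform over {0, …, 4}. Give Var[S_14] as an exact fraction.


336/25

Outcome values over d=0..4: [-2, -2, 0, -3, -2]
Σy = -9, Σy² = 21, M = 5
μ = -9/5 = -9/5,  σ² = 21/5 − (-9/5)² = 24/25
Independent increments: Var[S_14] = 14·σ² = 14·(24/25) = 336/25


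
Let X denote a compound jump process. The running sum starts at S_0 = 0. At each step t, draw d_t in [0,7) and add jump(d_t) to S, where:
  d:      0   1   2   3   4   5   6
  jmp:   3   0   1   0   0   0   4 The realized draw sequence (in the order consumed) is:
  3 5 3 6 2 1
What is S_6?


5

t=0: S=0, d=3, jump=0, S_1=0
t=1: S=0, d=5, jump=0, S_2=0
t=2: S=0, d=3, jump=0, S_3=0
t=3: S=0, d=6, jump=4, S_4=4
t=4: S=4, d=2, jump=1, S_5=5
t=5: S=5, d=1, jump=0, S_6=5


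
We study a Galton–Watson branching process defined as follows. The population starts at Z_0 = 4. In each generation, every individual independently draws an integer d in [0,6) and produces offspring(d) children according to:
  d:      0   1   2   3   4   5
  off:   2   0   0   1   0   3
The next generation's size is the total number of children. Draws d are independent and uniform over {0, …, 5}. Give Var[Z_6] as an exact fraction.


Outcome values over d=0..5: [2, 0, 0, 1, 0, 3]
Σy = 6, Σy² = 14, M = 6
μ = 6/6 = 1,  σ² = 14/6 − (1)² = 4/3
V_0 = 0, E_0 = 4
V_1 = 4/3·E_0 + (1)²·V_0 = 16/3;  E_1 = 4
V_2 = 4/3·E_1 + (1)²·V_1 = 32/3;  E_2 = 4
V_3 = 4/3·E_2 + (1)²·V_2 = 16;  E_3 = 4
V_4 = 4/3·E_3 + (1)²·V_3 = 64/3;  E_4 = 4
V_5 = 4/3·E_4 + (1)²·V_4 = 80/3;  E_5 = 4
V_6 = 4/3·E_5 + (1)²·V_5 = 32;  E_6 = 4

32


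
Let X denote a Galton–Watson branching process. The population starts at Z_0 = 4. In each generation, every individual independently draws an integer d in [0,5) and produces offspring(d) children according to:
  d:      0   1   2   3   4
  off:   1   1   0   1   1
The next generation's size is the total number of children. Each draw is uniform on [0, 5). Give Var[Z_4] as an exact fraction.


377856/390625

Outcome values over d=0..4: [1, 1, 0, 1, 1]
Σy = 4, Σy² = 4, M = 5
μ = 4/5 = 4/5,  σ² = 4/5 − (4/5)² = 4/25
V_0 = 0, E_0 = 4
V_1 = 4/25·E_0 + (4/5)²·V_0 = 16/25;  E_1 = 16/5
V_2 = 4/25·E_1 + (4/5)²·V_1 = 576/625;  E_2 = 64/25
V_3 = 4/25·E_2 + (4/5)²·V_2 = 15616/15625;  E_3 = 256/125
V_4 = 4/25·E_3 + (4/5)²·V_3 = 377856/390625;  E_4 = 1024/625


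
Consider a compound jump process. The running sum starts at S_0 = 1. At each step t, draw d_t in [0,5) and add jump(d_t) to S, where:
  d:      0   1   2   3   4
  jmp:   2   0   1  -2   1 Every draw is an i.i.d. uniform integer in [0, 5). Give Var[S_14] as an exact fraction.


Outcome values over d=0..4: [2, 0, 1, -2, 1]
Σy = 2, Σy² = 10, M = 5
μ = 2/5 = 2/5,  σ² = 10/5 − (2/5)² = 46/25
Independent increments: Var[S_14] = 14·σ² = 14·(46/25) = 644/25

644/25


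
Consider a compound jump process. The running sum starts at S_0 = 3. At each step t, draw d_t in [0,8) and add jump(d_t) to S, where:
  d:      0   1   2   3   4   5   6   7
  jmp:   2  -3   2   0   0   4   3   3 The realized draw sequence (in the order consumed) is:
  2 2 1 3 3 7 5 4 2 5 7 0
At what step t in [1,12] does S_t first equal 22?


12

t=0: S=3, d=2, jump=2, S_1=5
t=1: S=5, d=2, jump=2, S_2=7
t=2: S=7, d=1, jump=-3, S_3=4
t=3: S=4, d=3, jump=0, S_4=4
t=4: S=4, d=3, jump=0, S_5=4
t=5: S=4, d=7, jump=3, S_6=7
t=6: S=7, d=5, jump=4, S_7=11
t=7: S=11, d=4, jump=0, S_8=11
t=8: S=11, d=2, jump=2, S_9=13
t=9: S=13, d=5, jump=4, S_10=17
t=10: S=17, d=7, jump=3, S_11=20
t=11: S=20, d=0, jump=2, S_12=22


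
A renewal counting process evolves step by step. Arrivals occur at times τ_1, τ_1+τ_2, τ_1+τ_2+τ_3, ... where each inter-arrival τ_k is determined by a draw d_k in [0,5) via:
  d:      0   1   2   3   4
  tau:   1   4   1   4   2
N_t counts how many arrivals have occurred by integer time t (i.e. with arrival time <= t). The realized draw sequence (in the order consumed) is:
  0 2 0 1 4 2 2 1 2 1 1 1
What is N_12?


7

draw d_1=0: τ_1=1, arrival time A_1=1
draw d_2=2: τ_2=1, arrival time A_2=2
draw d_3=0: τ_3=1, arrival time A_3=3
draw d_4=1: τ_4=4, arrival time A_4=7
draw d_5=4: τ_5=2, arrival time A_5=9
draw d_6=2: τ_6=1, arrival time A_6=10
draw d_7=2: τ_7=1, arrival time A_7=11
draw d_8=1: τ_8=4, arrival time A_8=15
draw d_9=2: τ_9=1, arrival time A_9=16
draw d_10=1: τ_10=4, arrival time A_10=20
draw d_11=1: τ_11=4, arrival time A_11=24
draw d_12=1: τ_12=4, arrival time A_12=28
N_t over t=0..12: 0:0 1:1 2:2 3:3 4:3 5:3 6:3 7:4 8:4 9:5 10:6 11:7 12:7


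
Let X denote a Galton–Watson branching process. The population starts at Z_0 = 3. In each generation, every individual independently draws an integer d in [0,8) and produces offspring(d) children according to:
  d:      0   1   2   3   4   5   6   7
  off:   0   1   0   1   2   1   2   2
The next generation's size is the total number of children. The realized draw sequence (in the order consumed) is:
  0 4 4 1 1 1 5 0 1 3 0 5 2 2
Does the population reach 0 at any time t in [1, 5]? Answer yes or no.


gen 0: Z_0=3, draws=[0, 4, 4], offspring=[0, 2, 2], Z_1=4
gen 1: Z_1=4, draws=[1, 1, 1, 5], offspring=[1, 1, 1, 1], Z_2=4
gen 2: Z_2=4, draws=[0, 1, 3, 0], offspring=[0, 1, 1, 0], Z_3=2
gen 3: Z_3=2, draws=[5, 2], offspring=[1, 0], Z_4=1
gen 4: Z_4=1, draws=[2], offspring=[0], Z_5=0

yes


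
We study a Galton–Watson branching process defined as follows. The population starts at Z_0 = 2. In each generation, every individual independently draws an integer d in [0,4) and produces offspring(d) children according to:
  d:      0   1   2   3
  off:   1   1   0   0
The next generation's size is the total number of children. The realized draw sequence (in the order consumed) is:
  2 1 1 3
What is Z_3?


gen 0: Z_0=2, draws=[2, 1], offspring=[0, 1], Z_1=1
gen 1: Z_1=1, draws=[1], offspring=[1], Z_2=1
gen 2: Z_2=1, draws=[3], offspring=[0], Z_3=0

0


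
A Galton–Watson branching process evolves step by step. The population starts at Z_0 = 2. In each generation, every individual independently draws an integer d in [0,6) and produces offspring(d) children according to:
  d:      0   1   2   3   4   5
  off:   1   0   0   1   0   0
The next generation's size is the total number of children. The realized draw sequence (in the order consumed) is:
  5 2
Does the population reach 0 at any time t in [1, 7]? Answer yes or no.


gen 0: Z_0=2, draws=[5, 2], offspring=[0, 0], Z_1=0
gen 1: Z_1=0, draws=[], offspring=[], Z_2=0
gen 2: Z_2=0, draws=[], offspring=[], Z_3=0
gen 3: Z_3=0, draws=[], offspring=[], Z_4=0
gen 4: Z_4=0, draws=[], offspring=[], Z_5=0
gen 5: Z_5=0, draws=[], offspring=[], Z_6=0
gen 6: Z_6=0, draws=[], offspring=[], Z_7=0

yes


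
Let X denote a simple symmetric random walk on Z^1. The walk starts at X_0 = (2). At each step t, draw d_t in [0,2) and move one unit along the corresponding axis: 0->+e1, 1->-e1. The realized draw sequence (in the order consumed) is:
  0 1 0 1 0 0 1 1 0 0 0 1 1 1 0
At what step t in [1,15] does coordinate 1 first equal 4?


t=0: X=(2), d=0 → +e1, X_1=(3)
t=1: X=(3), d=1 → -e1, X_2=(2)
t=2: X=(2), d=0 → +e1, X_3=(3)
t=3: X=(3), d=1 → -e1, X_4=(2)
t=4: X=(2), d=0 → +e1, X_5=(3)
t=5: X=(3), d=0 → +e1, X_6=(4)
t=6: X=(4), d=1 → -e1, X_7=(3)
t=7: X=(3), d=1 → -e1, X_8=(2)
t=8: X=(2), d=0 → +e1, X_9=(3)
t=9: X=(3), d=0 → +e1, X_10=(4)
t=10: X=(4), d=0 → +e1, X_11=(5)
t=11: X=(5), d=1 → -e1, X_12=(4)
t=12: X=(4), d=1 → -e1, X_13=(3)
t=13: X=(3), d=1 → -e1, X_14=(2)
t=14: X=(2), d=0 → +e1, X_15=(3)

6


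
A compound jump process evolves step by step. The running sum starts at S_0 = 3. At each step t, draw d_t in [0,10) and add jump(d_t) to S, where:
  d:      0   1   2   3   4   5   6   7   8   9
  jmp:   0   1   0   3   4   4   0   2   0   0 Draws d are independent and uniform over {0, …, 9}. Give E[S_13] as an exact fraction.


106/5

Outcome values over d=0..9: [0, 1, 0, 3, 4, 4, 0, 2, 0, 0]
Σy = 14, Σy² = 46, M = 10
μ = 14/10 = 7/5,  σ² = 46/10 − (7/5)² = 66/25
E[S_13] = 3 + 13·(7/5) = 106/5


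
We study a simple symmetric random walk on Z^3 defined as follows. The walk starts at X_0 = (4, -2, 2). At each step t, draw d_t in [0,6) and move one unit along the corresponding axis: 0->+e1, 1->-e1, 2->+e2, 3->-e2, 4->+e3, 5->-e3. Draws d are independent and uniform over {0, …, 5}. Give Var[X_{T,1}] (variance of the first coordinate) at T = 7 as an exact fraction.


Outcome values over d=0..5: [1, -1, 0, 0, 0, 0]
Σy = 0, Σy² = 2, M = 6
μ = 0/6 = 0,  σ² = 2/6 − (0)² = 1/3
Independent increments: Var[X_7] = 7·σ² = 7·(1/3) = 7/3

7/3


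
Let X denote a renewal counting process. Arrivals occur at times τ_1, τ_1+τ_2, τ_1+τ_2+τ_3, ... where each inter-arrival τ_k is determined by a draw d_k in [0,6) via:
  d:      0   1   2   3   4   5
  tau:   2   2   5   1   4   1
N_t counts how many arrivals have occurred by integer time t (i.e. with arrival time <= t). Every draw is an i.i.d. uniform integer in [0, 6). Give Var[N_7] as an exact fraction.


5640554/4782969

Inter-arrival values over d=0..5: [2, 2, 5, 1, 4, 1]
Each d has probability 1/6, so the pmf of τ is: f(1) = 1/3, f(2) = 1/3, f(4) = 1/6, f(5) = 1/6
Let p_n(j) = P(N_n = j), with p_0 = [1]. Condition on τ_1: p_n(0) = P(τ > n), and for j >= 1, p_n(j) = Σ_{k<=n} f(k)·p_{n−k}(j−1)
p_1 = [2/3, 1/3]  (j = 0..1)
p_2 = [1/3, 5/9, 1/9]  (j = 0..2)
p_3 = [1/3, 1/3, 8/27, 1/27]  (j = 0..3)
p_4 = [1/6, 7/18, 8/27, 11/81, 1/81]  (j = 0..4)
p_5 = [0, 4/9, 8/27, 16/81, 14/243, 1/243]  (j = 0..5)
p_6 = [0, 2/9, 23/54, 35/162, 1/9, 17/729, 1/729]  (j = 0..6)
p_7 = [0, 1/9, 10/27, 25/81, 35/243, 41/729, 20/2187, 1/2187]  (j = 0..7)
E[N_7] = Σ j·p_7(j) = 5890/2187;  E[N_7²] = Σ j²·p_7(j) = 18442/2187
Var[N_7] = 18442/2187 − (5890/2187)² = 5640554/4782969


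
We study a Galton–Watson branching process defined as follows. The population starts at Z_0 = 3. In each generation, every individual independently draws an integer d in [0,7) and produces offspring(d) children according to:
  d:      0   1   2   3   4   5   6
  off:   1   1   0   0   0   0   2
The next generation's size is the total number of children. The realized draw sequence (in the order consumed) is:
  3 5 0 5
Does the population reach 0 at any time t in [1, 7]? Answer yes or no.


yes

gen 0: Z_0=3, draws=[3, 5, 0], offspring=[0, 0, 1], Z_1=1
gen 1: Z_1=1, draws=[5], offspring=[0], Z_2=0
gen 2: Z_2=0, draws=[], offspring=[], Z_3=0
gen 3: Z_3=0, draws=[], offspring=[], Z_4=0
gen 4: Z_4=0, draws=[], offspring=[], Z_5=0
gen 5: Z_5=0, draws=[], offspring=[], Z_6=0
gen 6: Z_6=0, draws=[], offspring=[], Z_7=0
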